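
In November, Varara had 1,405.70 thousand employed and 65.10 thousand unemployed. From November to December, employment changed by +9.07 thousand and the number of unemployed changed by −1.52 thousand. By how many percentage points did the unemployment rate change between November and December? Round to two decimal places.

The unemployment rate changed by −0.13 percentage points.

November: labor force = 1,405.70 + 65.10 = 1,470.80; u = 65.10/1,470.80 = 4.43%.
December: labor force = 1,414.77 + 63.58 = 1,478.35; u = 63.58/1,478.35 = 4.30%.
Change = 4.30% − 4.43% = −0.13 pp.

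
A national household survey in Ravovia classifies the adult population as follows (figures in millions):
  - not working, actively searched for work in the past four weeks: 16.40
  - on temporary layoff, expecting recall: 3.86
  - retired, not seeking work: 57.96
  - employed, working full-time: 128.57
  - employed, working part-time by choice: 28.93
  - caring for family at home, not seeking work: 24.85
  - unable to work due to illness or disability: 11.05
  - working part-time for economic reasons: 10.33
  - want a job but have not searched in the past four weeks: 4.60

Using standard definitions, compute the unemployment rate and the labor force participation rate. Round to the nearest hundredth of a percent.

Employed = 128.57 + 28.93 + 10.33 = 167.83 million (anyone who worked, including part-time for economic reasons, counts as employed).
Unemployed = 16.40 + 3.86 = 20.26 million (jobless and actively searching, or on temporary layoff).
Labor force = 167.83 + 20.26 = 188.09 million.
Not in labor force = 57.96 + 24.85 + 11.05 + 4.60 = 98.46 million (those not working and not actively searching are outside the labor force — including those who want a job but have given up searching).
Civilian working-age population = 188.09 + 98.46 = 286.55 million.
Unemployment rate = 20.26 / 188.09 = 10.77%.
Labor force participation rate = 188.09 / 286.55 = 65.64%.

Unemployment rate ≈ 10.77%; labor force participation rate ≈ 65.64%.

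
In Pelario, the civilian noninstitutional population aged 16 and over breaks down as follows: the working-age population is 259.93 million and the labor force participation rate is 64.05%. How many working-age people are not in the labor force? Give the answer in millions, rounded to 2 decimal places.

About 93.44 million are not in the labor force.

Share not in the labor force = 1 − 0.6405 = 0.3595.
Not in labor force = 0.3595 × 259.93 ≈ 93.44 million.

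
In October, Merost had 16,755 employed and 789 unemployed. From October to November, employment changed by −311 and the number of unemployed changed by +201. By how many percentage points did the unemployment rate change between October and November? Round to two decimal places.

October: labor force = 16,755 + 789 = 17,544; u = 789/17,544 = 4.50%.
November: labor force = 16,444 + 990 = 17,434; u = 990/17,434 = 5.68%.
Change = 5.68% − 4.50% = +1.18 pp.

The unemployment rate changed by +1.18 percentage points.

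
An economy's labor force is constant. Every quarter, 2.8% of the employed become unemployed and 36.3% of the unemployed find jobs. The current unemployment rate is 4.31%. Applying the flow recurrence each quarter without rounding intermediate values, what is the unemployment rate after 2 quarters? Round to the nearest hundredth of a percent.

With a fixed labor force, u_{t+1} = u_t + s·(1−u_t) − f·u_t = u_t·(1−s−f) + s.
Here 1−s−f = 0.609 and s = 0.028.
u_1 = 0.043100 × 0.609 + 0.028 = 0.054248.
u_2 = 0.054248 × 0.609 + 0.028 = 0.061037.

Unemployment rate after two quarters ≈ 6.10%.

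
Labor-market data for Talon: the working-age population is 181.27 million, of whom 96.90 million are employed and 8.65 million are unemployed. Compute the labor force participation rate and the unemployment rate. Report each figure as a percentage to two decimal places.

Labor force = employed + unemployed = 96.90 + 8.65 = 105.55 million.
Unemployment rate = 8.65 / 105.55 = 8.20%.
Labor force participation rate = 105.55 / 181.27 = 58.23%.

Labor force participation rate ≈ 58.23%; unemployment rate ≈ 8.20%.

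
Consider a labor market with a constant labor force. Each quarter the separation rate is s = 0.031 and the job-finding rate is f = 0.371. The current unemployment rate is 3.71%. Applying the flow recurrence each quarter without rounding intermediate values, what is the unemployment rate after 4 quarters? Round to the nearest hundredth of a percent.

With a fixed labor force, u_{t+1} = u_t + s·(1−u_t) − f·u_t = u_t·(1−s−f) + s.
Here 1−s−f = 0.598 and s = 0.031.
u_1 = 0.037100 × 0.598 + 0.031 = 0.053186.
u_2 = 0.053186 × 0.598 + 0.031 = 0.062805.
u_3 = 0.062805 × 0.598 + 0.031 = 0.068557.
u_4 = 0.068557 × 0.598 + 0.031 = 0.071997.

Unemployment rate after four quarters ≈ 7.20%.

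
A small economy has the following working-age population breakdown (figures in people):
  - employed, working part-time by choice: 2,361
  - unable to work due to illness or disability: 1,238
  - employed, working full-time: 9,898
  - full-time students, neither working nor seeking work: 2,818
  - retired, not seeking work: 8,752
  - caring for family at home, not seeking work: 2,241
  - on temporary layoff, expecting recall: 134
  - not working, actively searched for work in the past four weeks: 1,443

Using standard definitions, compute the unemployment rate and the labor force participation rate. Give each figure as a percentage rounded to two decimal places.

Unemployment rate ≈ 11.40%; labor force participation rate ≈ 47.90%.

Employed = 2,361 + 9,898 = 12,259.
Unemployed = 134 + 1,443 = 1,577 (jobless and actively searching, or on temporary layoff).
Labor force = 12,259 + 1,577 = 13,836.
Not in labor force = 1,238 + 2,818 + 8,752 + 2,241 = 15,049 (those not working and not actively searching are outside the labor force).
Civilian working-age population = 13,836 + 15,049 = 28,885.
Unemployment rate = 1,577 / 13,836 = 11.40%.
Labor force participation rate = 13,836 / 28,885 = 47.90%.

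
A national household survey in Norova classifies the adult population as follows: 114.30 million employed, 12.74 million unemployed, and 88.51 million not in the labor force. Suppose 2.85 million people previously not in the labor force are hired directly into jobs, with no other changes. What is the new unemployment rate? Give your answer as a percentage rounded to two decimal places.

Initially, labor force = 114.30 + 12.74 = 127.04 million, so u = 12.74/127.04 = 10.03%.
After the change, employed and labor force both rise by 2.85; unemployed unchanged → E = 117.15, U = 12.74, labor force = 129.89 million.
New unemployment rate = 12.74 / 129.89 = 9.81%.

New unemployment rate ≈ 9.81%.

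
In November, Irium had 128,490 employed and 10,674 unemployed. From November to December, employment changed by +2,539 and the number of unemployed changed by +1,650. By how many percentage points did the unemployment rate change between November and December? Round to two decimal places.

November: labor force = 128,490 + 10,674 = 139,164; u = 10,674/139,164 = 7.67%.
December: labor force = 131,029 + 12,324 = 143,353; u = 12,324/143,353 = 8.60%.
Change = 8.60% − 7.67% = +0.93 pp.

The unemployment rate changed by +0.93 percentage points.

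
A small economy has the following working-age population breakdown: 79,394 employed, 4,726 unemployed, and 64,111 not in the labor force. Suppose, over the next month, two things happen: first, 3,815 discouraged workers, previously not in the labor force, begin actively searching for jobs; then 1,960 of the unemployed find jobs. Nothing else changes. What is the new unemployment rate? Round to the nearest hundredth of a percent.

New unemployment rate ≈ 7.48%.

Initially, labor force = 79,394 + 4,726 = 84,120, so u = 4,726/84,120 = 5.62%.
After the first change, unemployed and labor force both rise by 3,815 → E = 79,394, U = 8,541, labor force = 87,935.
After the second change, unemployed falls and employed rises by 1,960; labor force unchanged → E = 81,354, U = 6,581, labor force = 87,935.
New unemployment rate = 6,581 / 87,935 = 7.48%.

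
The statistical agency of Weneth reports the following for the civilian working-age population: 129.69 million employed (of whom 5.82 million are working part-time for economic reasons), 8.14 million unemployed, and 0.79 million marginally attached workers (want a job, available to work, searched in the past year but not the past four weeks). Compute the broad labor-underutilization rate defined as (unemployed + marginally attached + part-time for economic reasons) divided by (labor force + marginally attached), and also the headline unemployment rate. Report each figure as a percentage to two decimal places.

Labor force = 129.69 + 8.14 = 137.83 million.
Numerator = 8.14 + 0.79 + 5.82 = 14.75 million.
Denominator = 137.83 + 0.79 = 138.62 million.
Broad rate = 14.75 / 138.62 = 10.64%.
Headline unemployment rate = 8.14 / 137.83 = 5.91%.

Broad underutilization rate ≈ 10.64%; headline unemployment rate ≈ 5.91%.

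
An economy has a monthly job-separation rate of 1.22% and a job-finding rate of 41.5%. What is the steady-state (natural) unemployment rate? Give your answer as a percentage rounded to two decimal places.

Steady-state unemployment rate ≈ 2.86%.

At steady state the flows balance: s·E = f·U, so U/(E+U) = s/(s+f).
u* = 1.22 / (1.22 + 41.5) = 1.22 / 42.72 = 2.86%.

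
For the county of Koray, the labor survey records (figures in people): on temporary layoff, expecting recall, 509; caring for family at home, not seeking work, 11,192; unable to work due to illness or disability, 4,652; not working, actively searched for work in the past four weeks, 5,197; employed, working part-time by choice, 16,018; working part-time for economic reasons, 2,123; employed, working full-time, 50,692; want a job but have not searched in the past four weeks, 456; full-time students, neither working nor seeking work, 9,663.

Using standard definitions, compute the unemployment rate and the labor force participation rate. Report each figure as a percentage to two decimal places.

Employed = 16,018 + 2,123 + 50,692 = 68,833 (anyone who worked, including part-time for economic reasons, counts as employed).
Unemployed = 509 + 5,197 = 5,706 (jobless and actively searching, or on temporary layoff).
Labor force = 68,833 + 5,706 = 74,539.
Not in labor force = 11,192 + 4,652 + 456 + 9,663 = 25,963 (those not working and not actively searching are outside the labor force — including those who want a job but have given up searching).
Civilian working-age population = 74,539 + 25,963 = 100,502.
Unemployment rate = 5,706 / 74,539 = 7.66%.
Labor force participation rate = 74,539 / 100,502 = 74.17%.

Unemployment rate ≈ 7.66%; labor force participation rate ≈ 74.17%.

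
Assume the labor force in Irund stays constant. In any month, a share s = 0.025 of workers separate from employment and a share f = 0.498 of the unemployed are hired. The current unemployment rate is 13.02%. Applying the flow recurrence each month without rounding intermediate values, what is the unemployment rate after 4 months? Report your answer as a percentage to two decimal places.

Unemployment rate after four months ≈ 5.21%.

With a fixed labor force, u_{t+1} = u_t + s·(1−u_t) − f·u_t = u_t·(1−s−f) + s.
Here 1−s−f = 0.477 and s = 0.025.
u_1 = 0.130200 × 0.477 + 0.025 = 0.087105.
u_2 = 0.087105 × 0.477 + 0.025 = 0.066549.
u_3 = 0.066549 × 0.477 + 0.025 = 0.056744.
u_4 = 0.056744 × 0.477 + 0.025 = 0.052067.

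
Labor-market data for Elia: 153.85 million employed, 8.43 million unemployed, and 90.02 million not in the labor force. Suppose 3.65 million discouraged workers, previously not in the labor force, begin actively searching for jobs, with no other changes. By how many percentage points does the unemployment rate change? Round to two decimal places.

The unemployment rate changes by +2.09 percentage points.

Initially, labor force = 153.85 + 8.43 = 162.28 million, so u = 8.43/162.28 = 5.19%.
After the change, unemployed and labor force both rise by 3.65 → E = 153.85, U = 12.08, labor force = 165.93 million.
New unemployment rate = 12.08 / 165.93 = 7.28%.
Change = 7.28% − 5.19% = +2.09 percentage points.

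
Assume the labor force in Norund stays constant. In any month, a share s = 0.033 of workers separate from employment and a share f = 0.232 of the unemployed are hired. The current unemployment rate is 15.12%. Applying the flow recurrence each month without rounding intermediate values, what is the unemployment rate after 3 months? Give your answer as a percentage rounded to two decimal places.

Unemployment rate after three months ≈ 13.51%.

With a fixed labor force, u_{t+1} = u_t + s·(1−u_t) − f·u_t = u_t·(1−s−f) + s.
Here 1−s−f = 0.735 and s = 0.033.
u_1 = 0.151200 × 0.735 + 0.033 = 0.144132.
u_2 = 0.144132 × 0.735 + 0.033 = 0.138937.
u_3 = 0.138937 × 0.735 + 0.033 = 0.135119.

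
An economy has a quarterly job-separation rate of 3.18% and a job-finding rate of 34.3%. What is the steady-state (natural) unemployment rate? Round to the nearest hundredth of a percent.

At steady state the flows balance: s·E = f·U, so U/(E+U) = s/(s+f).
u* = 3.18 / (3.18 + 34.3) = 3.18 / 37.48 = 8.48%.

Steady-state unemployment rate ≈ 8.48%.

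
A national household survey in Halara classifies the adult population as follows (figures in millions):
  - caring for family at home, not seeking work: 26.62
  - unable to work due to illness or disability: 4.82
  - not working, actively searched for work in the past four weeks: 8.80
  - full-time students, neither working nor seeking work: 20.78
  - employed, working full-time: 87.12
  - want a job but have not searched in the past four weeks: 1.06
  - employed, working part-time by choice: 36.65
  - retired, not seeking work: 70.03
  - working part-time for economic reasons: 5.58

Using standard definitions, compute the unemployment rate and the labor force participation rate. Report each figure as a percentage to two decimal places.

Unemployment rate ≈ 6.37%; labor force participation rate ≈ 52.84%.

Employed = 87.12 + 36.65 + 5.58 = 129.35 million (anyone who worked, including part-time for economic reasons, counts as employed).
Unemployed = 8.80 million.
Labor force = 129.35 + 8.80 = 138.15 million.
Not in labor force = 26.62 + 4.82 + 20.78 + 1.06 + 70.03 = 123.31 million (those not working and not actively searching are outside the labor force — including those who want a job but have given up searching).
Civilian working-age population = 138.15 + 123.31 = 261.46 million.
Unemployment rate = 8.80 / 138.15 = 6.37%.
Labor force participation rate = 138.15 / 261.46 = 52.84%.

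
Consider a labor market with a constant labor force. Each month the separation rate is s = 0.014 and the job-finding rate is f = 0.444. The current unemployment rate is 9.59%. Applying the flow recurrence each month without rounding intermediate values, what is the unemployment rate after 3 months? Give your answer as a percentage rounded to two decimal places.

With a fixed labor force, u_{t+1} = u_t + s·(1−u_t) − f·u_t = u_t·(1−s−f) + s.
Here 1−s−f = 0.542 and s = 0.014.
u_1 = 0.095900 × 0.542 + 0.014 = 0.065978.
u_2 = 0.065978 × 0.542 + 0.014 = 0.049760.
u_3 = 0.049760 × 0.542 + 0.014 = 0.040970.

Unemployment rate after three months ≈ 4.10%.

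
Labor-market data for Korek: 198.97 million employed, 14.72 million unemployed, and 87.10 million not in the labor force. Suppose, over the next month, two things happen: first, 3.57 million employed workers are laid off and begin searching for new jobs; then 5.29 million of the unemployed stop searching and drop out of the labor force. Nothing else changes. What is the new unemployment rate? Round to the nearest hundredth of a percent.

Initially, labor force = 198.97 + 14.72 = 213.69 million, so u = 14.72/213.69 = 6.89%.
After the first change, employed falls and unemployed rises by 3.57; labor force unchanged → E = 195.40, U = 18.29, labor force = 213.69 million.
After the second change, unemployed and labor force both fall by 5.29 → E = 195.40, U = 13.00, labor force = 208.40 million.
New unemployment rate = 13.00 / 208.40 = 6.24%.

New unemployment rate ≈ 6.24%.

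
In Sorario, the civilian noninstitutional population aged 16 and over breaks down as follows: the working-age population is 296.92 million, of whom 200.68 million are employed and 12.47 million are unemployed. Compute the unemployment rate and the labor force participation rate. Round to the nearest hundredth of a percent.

Labor force = employed + unemployed = 200.68 + 12.47 = 213.15 million.
Unemployment rate = 12.47 / 213.15 = 5.85%.
Labor force participation rate = 213.15 / 296.92 = 71.79%.

Unemployment rate ≈ 5.85%; labor force participation rate ≈ 71.79%.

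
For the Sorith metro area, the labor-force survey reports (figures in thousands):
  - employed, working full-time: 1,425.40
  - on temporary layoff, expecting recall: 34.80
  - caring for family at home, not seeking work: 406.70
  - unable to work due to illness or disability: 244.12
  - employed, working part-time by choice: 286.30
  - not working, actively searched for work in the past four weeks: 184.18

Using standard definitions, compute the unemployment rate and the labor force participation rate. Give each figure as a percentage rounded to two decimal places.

Unemployment rate ≈ 11.34%; labor force participation rate ≈ 74.79%.

Employed = 1,425.40 + 286.30 = 1,711.70 thousand.
Unemployed = 34.80 + 184.18 = 218.98 thousand (jobless and actively searching, or on temporary layoff).
Labor force = 1,711.70 + 218.98 = 1,930.68 thousand.
Not in labor force = 406.70 + 244.12 = 650.82 thousand (those not working and not actively searching are outside the labor force).
Civilian working-age population = 1,930.68 + 650.82 = 2,581.50 thousand.
Unemployment rate = 218.98 / 1,930.68 = 11.34%.
Labor force participation rate = 1,930.68 / 2,581.50 = 74.79%.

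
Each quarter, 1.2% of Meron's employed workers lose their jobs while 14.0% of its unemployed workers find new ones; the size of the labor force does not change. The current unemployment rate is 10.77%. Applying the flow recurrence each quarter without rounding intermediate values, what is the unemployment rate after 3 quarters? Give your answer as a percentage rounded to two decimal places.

With a fixed labor force, u_{t+1} = u_t + s·(1−u_t) − f·u_t = u_t·(1−s−f) + s.
Here 1−s−f = 0.848 and s = 0.012.
u_1 = 0.107700 × 0.848 + 0.012 = 0.103330.
u_2 = 0.103330 × 0.848 + 0.012 = 0.099624.
u_3 = 0.099624 × 0.848 + 0.012 = 0.096481.

Unemployment rate after three quarters ≈ 9.65%.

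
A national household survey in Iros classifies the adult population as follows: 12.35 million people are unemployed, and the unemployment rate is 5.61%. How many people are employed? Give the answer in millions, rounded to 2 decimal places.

About 207.79 million are employed.

Labor force = U / u = 12.35 / 0.0561 ≈ 220.14 million.
Employed = labor force − unemployed = 220.14 − 12.35 = 207.79 million.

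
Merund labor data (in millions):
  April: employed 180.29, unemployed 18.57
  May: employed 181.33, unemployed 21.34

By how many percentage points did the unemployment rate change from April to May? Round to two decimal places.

April: labor force = 180.29 + 18.57 = 198.86; u = 18.57/198.86 = 9.34%.
May: labor force = 181.33 + 21.34 = 202.67; u = 21.34/202.67 = 10.53%.
Change = 10.53% − 9.34% = +1.19 pp.

The unemployment rate changed by +1.19 percentage points.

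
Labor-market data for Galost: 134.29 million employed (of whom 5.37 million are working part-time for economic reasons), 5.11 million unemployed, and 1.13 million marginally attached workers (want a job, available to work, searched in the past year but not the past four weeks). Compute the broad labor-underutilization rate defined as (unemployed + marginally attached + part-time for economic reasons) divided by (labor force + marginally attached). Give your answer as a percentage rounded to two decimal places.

Labor force = 134.29 + 5.11 = 139.40 million.
Numerator = 5.11 + 1.13 + 5.37 = 11.61 million.
Denominator = 139.40 + 1.13 = 140.53 million.
Broad rate = 11.61 / 140.53 = 8.26%.

Broad underutilization rate ≈ 8.26%.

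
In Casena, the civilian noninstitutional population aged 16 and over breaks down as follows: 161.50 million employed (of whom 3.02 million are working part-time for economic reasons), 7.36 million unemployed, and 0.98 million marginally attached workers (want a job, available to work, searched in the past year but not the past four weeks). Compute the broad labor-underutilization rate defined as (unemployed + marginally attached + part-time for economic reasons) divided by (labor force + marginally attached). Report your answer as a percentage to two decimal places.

Broad underutilization rate ≈ 6.69%.

Labor force = 161.50 + 7.36 = 168.86 million.
Numerator = 7.36 + 0.98 + 3.02 = 11.36 million.
Denominator = 168.86 + 0.98 = 169.84 million.
Broad rate = 11.36 / 169.84 = 6.69%.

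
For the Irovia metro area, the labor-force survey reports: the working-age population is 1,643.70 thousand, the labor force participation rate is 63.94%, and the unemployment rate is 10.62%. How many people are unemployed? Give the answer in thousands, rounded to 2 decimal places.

About 111.61 thousand are unemployed.

Labor force = 0.6394 × 1,643.70 = 1,050.98 thousand.
Unemployed = 0.1062 × 1,050.98 ≈ 111.61 thousand.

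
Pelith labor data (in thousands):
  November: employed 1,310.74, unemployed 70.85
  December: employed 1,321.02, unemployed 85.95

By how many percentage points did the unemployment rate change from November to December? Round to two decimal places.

The unemployment rate changed by +0.98 percentage points.

November: labor force = 1,310.74 + 70.85 = 1,381.59; u = 70.85/1,381.59 = 5.13%.
December: labor force = 1,321.02 + 85.95 = 1,406.97; u = 85.95/1,406.97 = 6.11%.
Change = 6.11% − 5.13% = +0.98 pp.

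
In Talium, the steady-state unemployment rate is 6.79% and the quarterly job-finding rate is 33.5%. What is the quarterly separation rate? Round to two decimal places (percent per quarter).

Separation rate ≈ 2.44% per quarter.

From u* = s/(s+f): s = u·f/(1−u).
s = 0.0679 × 33.5 / (1 − 0.0679) = 2.2747 / 0.9321 ≈ 2.44% per quarter.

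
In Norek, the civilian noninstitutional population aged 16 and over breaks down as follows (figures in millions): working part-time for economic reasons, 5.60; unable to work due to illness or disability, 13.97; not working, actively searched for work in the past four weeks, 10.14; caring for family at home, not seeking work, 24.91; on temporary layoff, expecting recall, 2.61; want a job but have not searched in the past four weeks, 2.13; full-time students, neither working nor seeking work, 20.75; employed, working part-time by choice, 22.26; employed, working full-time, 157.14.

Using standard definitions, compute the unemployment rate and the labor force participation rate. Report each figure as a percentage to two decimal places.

Employed = 5.60 + 22.26 + 157.14 = 185.00 million (anyone who worked, including part-time for economic reasons, counts as employed).
Unemployed = 10.14 + 2.61 = 12.75 million (jobless and actively searching, or on temporary layoff).
Labor force = 185.00 + 12.75 = 197.75 million.
Not in labor force = 13.97 + 24.91 + 2.13 + 20.75 = 61.76 million (those not working and not actively searching are outside the labor force — including those who want a job but have given up searching).
Civilian working-age population = 197.75 + 61.76 = 259.51 million.
Unemployment rate = 12.75 / 197.75 = 6.45%.
Labor force participation rate = 197.75 / 259.51 = 76.20%.

Unemployment rate ≈ 6.45%; labor force participation rate ≈ 76.20%.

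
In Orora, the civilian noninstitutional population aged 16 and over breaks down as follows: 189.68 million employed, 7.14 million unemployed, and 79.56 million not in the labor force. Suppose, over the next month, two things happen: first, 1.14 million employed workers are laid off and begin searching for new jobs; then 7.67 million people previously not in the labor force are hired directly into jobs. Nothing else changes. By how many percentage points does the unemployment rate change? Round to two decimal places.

Initially, labor force = 189.68 + 7.14 = 196.82 million, so u = 7.14/196.82 = 3.63%.
After the first change, employed falls and unemployed rises by 1.14; labor force unchanged → E = 188.54, U = 8.28, labor force = 196.82 million.
After the second change, employed and labor force both rise by 7.67; unemployed unchanged → E = 196.21, U = 8.28, labor force = 204.49 million.
New unemployment rate = 8.28 / 204.49 = 4.05%.
Change = 4.05% − 3.63% = +0.42 percentage points.

The unemployment rate changes by +0.42 percentage points.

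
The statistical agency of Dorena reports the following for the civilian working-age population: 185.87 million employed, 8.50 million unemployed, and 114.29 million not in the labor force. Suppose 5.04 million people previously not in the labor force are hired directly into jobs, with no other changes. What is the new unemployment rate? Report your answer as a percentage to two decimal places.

Initially, labor force = 185.87 + 8.50 = 194.37 million, so u = 8.50/194.37 = 4.37%.
After the change, employed and labor force both rise by 5.04; unemployed unchanged → E = 190.91, U = 8.50, labor force = 199.41 million.
New unemployment rate = 8.50 / 199.41 = 4.26%.

New unemployment rate ≈ 4.26%.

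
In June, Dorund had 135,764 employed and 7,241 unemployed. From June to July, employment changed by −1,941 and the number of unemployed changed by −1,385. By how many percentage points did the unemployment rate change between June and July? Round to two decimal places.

The unemployment rate changed by −0.87 percentage points.

June: labor force = 135,764 + 7,241 = 143,005; u = 7,241/143,005 = 5.06%.
July: labor force = 133,823 + 5,856 = 139,679; u = 5,856/139,679 = 4.19%.
Change = 4.19% − 5.06% = −0.87 pp.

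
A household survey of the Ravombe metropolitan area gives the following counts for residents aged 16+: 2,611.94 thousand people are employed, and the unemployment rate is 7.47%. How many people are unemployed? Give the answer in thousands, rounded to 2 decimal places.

About 210.86 thousand are unemployed.

Let U be the number unemployed. The labor force is E + U, and U/(E+U) = 0.0747.
So U = 0.0747 × 2,611.94 / (1 − 0.0747) = 195.1119 / 0.9253 ≈ 210.86 thousand.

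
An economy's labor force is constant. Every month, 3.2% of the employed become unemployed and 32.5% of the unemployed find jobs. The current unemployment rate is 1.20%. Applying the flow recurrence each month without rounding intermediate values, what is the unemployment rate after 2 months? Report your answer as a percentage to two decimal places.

With a fixed labor force, u_{t+1} = u_t + s·(1−u_t) − f·u_t = u_t·(1−s−f) + s.
Here 1−s−f = 0.643 and s = 0.032.
u_1 = 0.012000 × 0.643 + 0.032 = 0.039716.
u_2 = 0.039716 × 0.643 + 0.032 = 0.057537.

Unemployment rate after two months ≈ 5.75%.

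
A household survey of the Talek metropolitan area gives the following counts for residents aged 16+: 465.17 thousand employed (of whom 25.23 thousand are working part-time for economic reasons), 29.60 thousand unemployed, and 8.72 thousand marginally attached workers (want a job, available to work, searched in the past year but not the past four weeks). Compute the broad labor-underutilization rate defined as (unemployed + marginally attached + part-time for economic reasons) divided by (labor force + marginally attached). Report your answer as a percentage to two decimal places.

Labor force = 465.17 + 29.60 = 494.77 thousand.
Numerator = 29.60 + 8.72 + 25.23 = 63.55 thousand.
Denominator = 494.77 + 8.72 = 503.49 thousand.
Broad rate = 63.55 / 503.49 = 12.62%.

Broad underutilization rate ≈ 12.62%.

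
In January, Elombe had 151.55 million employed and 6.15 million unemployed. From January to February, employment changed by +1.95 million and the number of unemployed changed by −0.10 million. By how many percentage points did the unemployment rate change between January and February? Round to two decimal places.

January: labor force = 151.55 + 6.15 = 157.70; u = 6.15/157.70 = 3.90%.
February: labor force = 153.50 + 6.05 = 159.55; u = 6.05/159.55 = 3.79%.
Change = 3.79% − 3.90% = −0.11 pp.

The unemployment rate changed by −0.11 percentage points.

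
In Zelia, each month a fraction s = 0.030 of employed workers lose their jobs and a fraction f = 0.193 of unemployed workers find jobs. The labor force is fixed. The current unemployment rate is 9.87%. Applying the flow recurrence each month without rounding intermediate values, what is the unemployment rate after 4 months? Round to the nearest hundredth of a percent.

Unemployment rate after four months ≈ 12.15%.

With a fixed labor force, u_{t+1} = u_t + s·(1−u_t) − f·u_t = u_t·(1−s−f) + s.
Here 1−s−f = 0.777 and s = 0.030.
u_1 = 0.098700 × 0.777 + 0.030 = 0.106690.
u_2 = 0.106690 × 0.777 + 0.030 = 0.112898.
u_3 = 0.112898 × 0.777 + 0.030 = 0.117722.
u_4 = 0.117722 × 0.777 + 0.030 = 0.121470.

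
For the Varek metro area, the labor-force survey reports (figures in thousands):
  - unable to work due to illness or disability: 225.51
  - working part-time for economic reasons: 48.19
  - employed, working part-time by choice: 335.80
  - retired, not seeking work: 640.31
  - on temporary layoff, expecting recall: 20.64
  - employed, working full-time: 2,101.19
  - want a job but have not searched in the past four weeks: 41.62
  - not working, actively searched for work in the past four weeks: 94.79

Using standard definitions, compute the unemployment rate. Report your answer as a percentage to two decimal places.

Employed = 48.19 + 335.80 + 2,101.19 = 2,485.18 thousand (anyone who worked, including part-time for economic reasons, counts as employed).
Unemployed = 20.64 + 94.79 = 115.43 thousand (jobless and actively searching, or on temporary layoff).
Labor force = 2,485.18 + 115.43 = 2,600.61 thousand.
Unemployment rate = 115.43 / 2,600.61 = 4.44%.

Unemployment rate ≈ 4.44%.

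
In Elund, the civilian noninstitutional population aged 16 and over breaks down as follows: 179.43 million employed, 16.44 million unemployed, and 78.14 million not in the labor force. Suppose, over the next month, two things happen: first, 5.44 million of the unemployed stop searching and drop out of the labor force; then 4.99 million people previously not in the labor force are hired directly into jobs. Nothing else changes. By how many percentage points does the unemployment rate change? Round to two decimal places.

The unemployment rate changes by −2.76 percentage points.

Initially, labor force = 179.43 + 16.44 = 195.87 million, so u = 16.44/195.87 = 8.39%.
After the first change, unemployed and labor force both fall by 5.44 → E = 179.43, U = 11.00, labor force = 190.43 million.
After the second change, employed and labor force both rise by 4.99; unemployed unchanged → E = 184.42, U = 11.00, labor force = 195.42 million.
New unemployment rate = 11.00 / 195.42 = 5.63%.
Change = 5.63% − 8.39% = −2.76 percentage points.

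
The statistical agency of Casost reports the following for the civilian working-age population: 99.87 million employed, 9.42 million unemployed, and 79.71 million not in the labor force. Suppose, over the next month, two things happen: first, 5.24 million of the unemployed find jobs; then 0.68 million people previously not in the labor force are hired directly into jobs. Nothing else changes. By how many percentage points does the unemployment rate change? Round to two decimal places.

Initially, labor force = 99.87 + 9.42 = 109.29 million, so u = 9.42/109.29 = 8.62%.
After the first change, unemployed falls and employed rises by 5.24; labor force unchanged → E = 105.11, U = 4.18, labor force = 109.29 million.
After the second change, employed and labor force both rise by 0.68; unemployed unchanged → E = 105.79, U = 4.18, labor force = 109.97 million.
New unemployment rate = 4.18 / 109.97 = 3.80%.
Change = 3.80% − 8.62% = −4.82 percentage points.

The unemployment rate changes by −4.82 percentage points.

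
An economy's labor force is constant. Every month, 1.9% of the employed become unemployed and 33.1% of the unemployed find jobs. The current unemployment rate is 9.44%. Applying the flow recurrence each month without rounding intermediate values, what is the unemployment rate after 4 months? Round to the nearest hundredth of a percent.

With a fixed labor force, u_{t+1} = u_t + s·(1−u_t) − f·u_t = u_t·(1−s−f) + s.
Here 1−s−f = 0.650 and s = 0.019.
u_1 = 0.094400 × 0.650 + 0.019 = 0.080360.
u_2 = 0.080360 × 0.650 + 0.019 = 0.071234.
u_3 = 0.071234 × 0.650 + 0.019 = 0.065302.
u_4 = 0.065302 × 0.650 + 0.019 = 0.061446.

Unemployment rate after four months ≈ 6.14%.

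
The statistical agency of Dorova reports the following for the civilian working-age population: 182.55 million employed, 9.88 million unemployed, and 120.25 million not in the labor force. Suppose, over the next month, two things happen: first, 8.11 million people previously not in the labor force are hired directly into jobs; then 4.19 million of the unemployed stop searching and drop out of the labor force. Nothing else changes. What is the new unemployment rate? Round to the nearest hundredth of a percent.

New unemployment rate ≈ 2.90%.

Initially, labor force = 182.55 + 9.88 = 192.43 million, so u = 9.88/192.43 = 5.13%.
After the first change, employed and labor force both rise by 8.11; unemployed unchanged → E = 190.66, U = 9.88, labor force = 200.54 million.
After the second change, unemployed and labor force both fall by 4.19 → E = 190.66, U = 5.69, labor force = 196.35 million.
New unemployment rate = 5.69 / 196.35 = 2.90%.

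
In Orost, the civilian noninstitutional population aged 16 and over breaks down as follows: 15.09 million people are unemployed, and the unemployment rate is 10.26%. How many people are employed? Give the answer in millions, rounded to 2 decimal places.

About 131.99 million are employed.

Labor force = U / u = 15.09 / 0.1026 ≈ 147.08 million.
Employed = labor force − unemployed = 147.08 − 15.09 = 131.99 million.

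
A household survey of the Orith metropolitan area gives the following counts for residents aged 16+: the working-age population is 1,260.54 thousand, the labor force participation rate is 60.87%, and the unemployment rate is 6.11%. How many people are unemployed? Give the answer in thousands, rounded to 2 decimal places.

About 46.88 thousand are unemployed.

Labor force = 0.6087 × 1,260.54 = 767.29 thousand.
Unemployed = 0.0611 × 767.29 ≈ 46.88 thousand.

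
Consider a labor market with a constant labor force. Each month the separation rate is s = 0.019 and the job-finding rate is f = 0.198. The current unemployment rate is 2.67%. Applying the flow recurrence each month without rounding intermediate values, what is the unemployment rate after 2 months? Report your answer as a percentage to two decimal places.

Unemployment rate after two months ≈ 5.02%.

With a fixed labor force, u_{t+1} = u_t + s·(1−u_t) − f·u_t = u_t·(1−s−f) + s.
Here 1−s−f = 0.783 and s = 0.019.
u_1 = 0.026700 × 0.783 + 0.019 = 0.039906.
u_2 = 0.039906 × 0.783 + 0.019 = 0.050246.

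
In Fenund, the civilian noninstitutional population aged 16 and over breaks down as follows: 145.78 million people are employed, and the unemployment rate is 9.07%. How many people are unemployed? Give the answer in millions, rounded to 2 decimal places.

About 14.54 million are unemployed.

Let U be the number unemployed. The labor force is E + U, and U/(E+U) = 0.0907.
So U = 0.0907 × 145.78 / (1 − 0.0907) = 13.2222 / 0.9093 ≈ 14.54 million.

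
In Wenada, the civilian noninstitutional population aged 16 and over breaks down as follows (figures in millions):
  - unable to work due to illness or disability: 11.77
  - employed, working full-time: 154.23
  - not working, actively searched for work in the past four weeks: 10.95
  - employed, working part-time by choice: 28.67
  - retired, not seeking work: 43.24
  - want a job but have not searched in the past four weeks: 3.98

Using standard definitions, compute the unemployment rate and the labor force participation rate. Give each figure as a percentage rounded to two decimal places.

Unemployment rate ≈ 5.65%; labor force participation rate ≈ 76.67%.

Employed = 154.23 + 28.67 = 182.90 million.
Unemployed = 10.95 million.
Labor force = 182.90 + 10.95 = 193.85 million.
Not in labor force = 11.77 + 43.24 + 3.98 = 58.99 million (those not working and not actively searching are outside the labor force — including those who want a job but have given up searching).
Civilian working-age population = 193.85 + 58.99 = 252.84 million.
Unemployment rate = 10.95 / 193.85 = 5.65%.
Labor force participation rate = 193.85 / 252.84 = 76.67%.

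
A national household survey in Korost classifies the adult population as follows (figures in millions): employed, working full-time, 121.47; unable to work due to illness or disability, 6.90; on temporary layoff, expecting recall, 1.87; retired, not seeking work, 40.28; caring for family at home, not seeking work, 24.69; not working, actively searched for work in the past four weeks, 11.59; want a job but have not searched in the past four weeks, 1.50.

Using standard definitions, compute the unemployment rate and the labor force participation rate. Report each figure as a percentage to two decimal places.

Unemployment rate ≈ 9.98%; labor force participation rate ≈ 64.78%.

Employed = 121.47 million.
Unemployed = 1.87 + 11.59 = 13.46 million (jobless and actively searching, or on temporary layoff).
Labor force = 121.47 + 13.46 = 134.93 million.
Not in labor force = 6.90 + 40.28 + 24.69 + 1.50 = 73.37 million (those not working and not actively searching are outside the labor force — including those who want a job but have given up searching).
Civilian working-age population = 134.93 + 73.37 = 208.30 million.
Unemployment rate = 13.46 / 134.93 = 9.98%.
Labor force participation rate = 134.93 / 208.30 = 64.78%.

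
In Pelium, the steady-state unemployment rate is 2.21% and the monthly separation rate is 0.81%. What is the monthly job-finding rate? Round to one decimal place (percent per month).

From u* = s/(s+f): f = s·(1−u)/u.
f = 0.81 × (1 − 0.0221) / 0.0221 = 0.7921 / 0.0221 ≈ 35.8% per month.

Job-finding rate ≈ 35.8% per month.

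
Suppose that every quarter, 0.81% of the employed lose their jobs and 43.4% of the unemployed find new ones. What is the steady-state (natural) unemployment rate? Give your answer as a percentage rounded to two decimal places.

At steady state the flows balance: s·E = f·U, so U/(E+U) = s/(s+f).
u* = 0.81 / (0.81 + 43.4) = 0.81 / 44.21 = 1.83%.

Steady-state unemployment rate ≈ 1.83%.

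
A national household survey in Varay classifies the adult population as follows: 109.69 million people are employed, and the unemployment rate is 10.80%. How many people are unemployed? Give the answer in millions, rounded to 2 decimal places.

Let U be the number unemployed. The labor force is E + U, and U/(E+U) = 0.1080.
So U = 0.1080 × 109.69 / (1 − 0.1080) = 11.8465 / 0.8920 ≈ 13.28 million.

About 13.28 million are unemployed.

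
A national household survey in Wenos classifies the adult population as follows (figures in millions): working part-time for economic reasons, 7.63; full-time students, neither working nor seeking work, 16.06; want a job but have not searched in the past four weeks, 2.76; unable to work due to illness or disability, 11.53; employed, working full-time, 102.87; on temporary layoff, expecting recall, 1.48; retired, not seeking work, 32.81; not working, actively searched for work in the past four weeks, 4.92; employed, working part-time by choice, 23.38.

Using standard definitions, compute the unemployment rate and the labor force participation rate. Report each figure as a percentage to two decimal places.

Employed = 7.63 + 102.87 + 23.38 = 133.88 million (anyone who worked, including part-time for economic reasons, counts as employed).
Unemployed = 1.48 + 4.92 = 6.40 million (jobless and actively searching, or on temporary layoff).
Labor force = 133.88 + 6.40 = 140.28 million.
Not in labor force = 16.06 + 2.76 + 11.53 + 32.81 = 63.16 million (those not working and not actively searching are outside the labor force — including those who want a job but have given up searching).
Civilian working-age population = 140.28 + 63.16 = 203.44 million.
Unemployment rate = 6.40 / 140.28 = 4.56%.
Labor force participation rate = 140.28 / 203.44 = 68.95%.

Unemployment rate ≈ 4.56%; labor force participation rate ≈ 68.95%.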